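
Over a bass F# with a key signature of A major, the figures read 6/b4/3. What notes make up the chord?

F#, A, Bb, D

A third above F# in this key is A.
A fourth above F# in this key is B, lowered to Bb by the flat.
A sixth above F# in this key is D.
Together with the bass F#, this spells Bb augmented major seventh in second inversion.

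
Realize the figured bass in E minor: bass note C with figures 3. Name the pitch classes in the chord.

The written figures 3 are shorthand for 5/3: the 5 is implied.
A third above C in this key is E.
A fifth above C in this key is G.
Together with the bass C, this spells C major in root position.

C, E, G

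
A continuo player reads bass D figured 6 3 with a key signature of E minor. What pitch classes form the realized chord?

D, F#, B

A third above D in this key is F#.
A sixth above D in this key is B.
Together with the bass D, this spells B minor in first inversion.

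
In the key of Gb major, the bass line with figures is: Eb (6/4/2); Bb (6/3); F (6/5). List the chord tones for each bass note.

Eb, F, Ab, Cb | Bb, Db, Gb | F, Ab, Cb, Db

Eb (6/4/2): Eb, F, Ab, Cb.
Bb (6/3): Bb, Db, Gb.
F (6/5/3): F, Ab, Cb, Db.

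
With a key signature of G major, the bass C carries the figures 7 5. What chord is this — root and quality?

The figures 7 5 indicate a seventh chord in root position.
In root position the bass is the root, so the root is C.
The chord tones are C, E, G, B, giving C major seventh.

C major seventh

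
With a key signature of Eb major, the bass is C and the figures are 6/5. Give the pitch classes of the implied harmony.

C, Eb, G, Ab

The written figures 6/5 are shorthand for 6/5/3: the 3 is implied.
A third above C in this key is Eb.
A fifth above C in this key is G.
A sixth above C in this key is Ab.
Together with the bass C, this spells Ab major seventh in first inversion.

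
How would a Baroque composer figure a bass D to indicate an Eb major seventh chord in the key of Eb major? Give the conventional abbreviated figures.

4/2

D is the seventh of Eb major seventh, so the chord is in third inversion.
A seventh chord in third inversion is figured 6/4/2, conventionally abbreviated 4/2.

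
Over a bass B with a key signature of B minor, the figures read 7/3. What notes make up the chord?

B, D, F#, A

The written figures 7/3 are shorthand for 7/5/3: the 5 is implied.
A third above B in this key is D.
A fifth above B in this key is F#.
A seventh above B in this key is A.
Together with the bass B, this spells B minor seventh in root position.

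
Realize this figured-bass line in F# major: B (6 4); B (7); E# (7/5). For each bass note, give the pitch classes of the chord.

B (6/4): B, E#, G#.
B (7/5/3): B, D#, F#, A#.
E# (7/5/3): E#, G#, B, D#.

B, E#, G# | B, D#, F#, A# | E#, G#, B, D#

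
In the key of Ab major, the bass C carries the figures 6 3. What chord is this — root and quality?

The figures 6 3 indicate a triad in first inversion.
In first inversion the root lies a sixth above the bass: a sixth above C in Ab major is Ab.
The chord tones are C, Eb, Ab, giving Ab major.

Ab major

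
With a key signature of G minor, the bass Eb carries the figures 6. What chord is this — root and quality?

C minor

The figures 6 indicate a triad in first inversion.
In first inversion the root lies a sixth above the bass: a sixth above Eb in G minor is C.
The chord tones are Eb, G, C, giving C minor.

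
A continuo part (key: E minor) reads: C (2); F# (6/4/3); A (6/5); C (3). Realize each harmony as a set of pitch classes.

C, D, F#, A | F#, A, B, D | A, C, E, F# | C, E, G

C (6/4/2): C, D, F#, A.
F# (6/4/3): F#, A, B, D.
A (6/5/3): A, C, E, F#.
C (5/3): C, E, G.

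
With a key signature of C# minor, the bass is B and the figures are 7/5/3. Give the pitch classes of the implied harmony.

B, D#, F#, A

A third above B in this key is D#.
A fifth above B in this key is F#.
A seventh above B in this key is A.
Together with the bass B, this spells B dominant seventh in root position.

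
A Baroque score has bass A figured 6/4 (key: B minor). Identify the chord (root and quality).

The figures 6/4 indicate a triad in second inversion.
In second inversion the root lies a fourth above the bass: a fourth above A in B minor is D.
The chord tones are A, D, F#, giving D major.

D major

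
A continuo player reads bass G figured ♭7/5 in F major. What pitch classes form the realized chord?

The written figures ♭7/5 are shorthand for 7/5/3: the 3 is implied.
A third above G in this key is Bb.
A fifth above G in this key is D.
A seventh above G in this key is F, lowered to Fb by the flat.

G, Bb, D, Fb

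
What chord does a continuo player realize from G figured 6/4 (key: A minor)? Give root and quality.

C major

The figures 6/4 indicate a triad in second inversion.
In second inversion the root lies a fourth above the bass: a fourth above G in A minor is C.
The chord tones are G, C, E, giving C major.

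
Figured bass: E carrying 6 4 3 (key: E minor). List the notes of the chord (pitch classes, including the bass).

A third above E in this key is G.
A fourth above E in this key is A.
A sixth above E in this key is C.
Together with the bass E, this spells A minor seventh in second inversion.

E, G, A, C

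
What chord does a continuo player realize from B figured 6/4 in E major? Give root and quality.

E major

The figures 6/4 indicate a triad in second inversion.
In second inversion the root lies a fourth above the bass: a fourth above B in E major is E.
The chord tones are B, E, G#, giving E major.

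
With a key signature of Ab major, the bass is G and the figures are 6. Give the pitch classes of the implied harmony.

G, Bb, Eb

The written figures 6 are shorthand for 6/3: the 3 is implied.
A third above G in this key is Bb.
A sixth above G in this key is Eb.
Together with the bass G, this spells Eb major in first inversion.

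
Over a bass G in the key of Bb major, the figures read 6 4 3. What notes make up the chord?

A third above G in this key is Bb.
A fourth above G in this key is C.
A sixth above G in this key is Eb.
Together with the bass G, this spells C minor seventh in second inversion.

G, Bb, C, Eb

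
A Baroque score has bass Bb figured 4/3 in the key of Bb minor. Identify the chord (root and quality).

The figures 4/3 indicate a seventh chord in second inversion.
In second inversion the root lies a fourth above the bass: a fourth above Bb in Bb minor is Eb.
The chord tones are Bb, Db, Eb, Gb, giving Eb minor seventh.

Eb minor seventh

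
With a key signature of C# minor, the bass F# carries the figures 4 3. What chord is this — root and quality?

B dominant seventh

The figures 4 3 indicate a seventh chord in second inversion.
In second inversion the root lies a fourth above the bass: a fourth above F# in C# minor is B.
The chord tones are F#, A, B, D#, giving B dominant seventh.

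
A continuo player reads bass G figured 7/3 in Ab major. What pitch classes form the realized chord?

The written figures 7/3 are shorthand for 7/5/3: the 5 is implied.
A third above G in this key is Bb.
A fifth above G in this key is Db.
A seventh above G in this key is F.
Together with the bass G, this spells G half-diminished seventh in root position.

G, Bb, Db, F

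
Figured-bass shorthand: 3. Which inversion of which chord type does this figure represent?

3 is shorthand for 5/3.
Intervals of 5/3 above the bass form a triad; the bass is the root, so this is root position.

triad, root position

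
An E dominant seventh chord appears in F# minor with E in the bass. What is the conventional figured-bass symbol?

E is the root of E dominant seventh, so the chord is in root position.
A seventh chord in root position is figured 7/5/3, conventionally abbreviated 7.

7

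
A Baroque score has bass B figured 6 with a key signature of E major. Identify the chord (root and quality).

G# minor

The figures 6 indicate a triad in first inversion.
In first inversion the root lies a sixth above the bass: a sixth above B in E major is G#.
The chord tones are B, D#, G#, giving G# minor.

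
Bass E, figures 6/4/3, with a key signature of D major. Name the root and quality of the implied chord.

A dominant seventh

The figures 6/4/3 indicate a seventh chord in second inversion.
In second inversion the root lies a fourth above the bass: a fourth above E in D major is A.
The chord tones are E, G, A, C#, giving A dominant seventh.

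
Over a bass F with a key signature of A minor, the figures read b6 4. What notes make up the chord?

A fourth above F in this key is B.
A sixth above F in this key is D, lowered to Db by the flat.

F, B, Db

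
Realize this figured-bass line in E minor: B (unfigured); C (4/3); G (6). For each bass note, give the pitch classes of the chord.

B (5/3): B, D, F#.
C (6/4/3): C, E, F#, A.
G (6/3): G, B, E.

B, D, F# | C, E, F#, A | G, B, E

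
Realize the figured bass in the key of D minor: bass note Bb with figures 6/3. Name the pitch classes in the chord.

A third above Bb in this key is D.
A sixth above Bb in this key is G.
Together with the bass Bb, this spells G minor in first inversion.

Bb, D, G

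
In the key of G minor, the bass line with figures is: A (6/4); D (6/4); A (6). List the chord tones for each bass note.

A (6/4): A, D, F.
D (6/4): D, G, Bb.
A (6/3): A, C, F.

A, D, F | D, G, Bb | A, C, F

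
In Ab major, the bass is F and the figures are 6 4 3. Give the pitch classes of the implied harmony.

A third above F in this key is Ab.
A fourth above F in this key is Bb.
A sixth above F in this key is Db.
Together with the bass F, this spells Bb minor seventh in second inversion.

F, Ab, Bb, Db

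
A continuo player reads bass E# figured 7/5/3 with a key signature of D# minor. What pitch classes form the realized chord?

A third above E# in this key is G#.
A fifth above E# in this key is B.
A seventh above E# in this key is D#.
Together with the bass E#, this spells E# half-diminished seventh in root position.

E#, G#, B, D#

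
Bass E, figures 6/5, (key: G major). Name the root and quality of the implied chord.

The figures 6/5 indicate a seventh chord in first inversion.
In first inversion the root lies a sixth above the bass: a sixth above E in G major is C.
The chord tones are E, G, B, C, giving C major seventh.

C major seventh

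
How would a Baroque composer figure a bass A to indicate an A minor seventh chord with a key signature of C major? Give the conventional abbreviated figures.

A is the root of A minor seventh, so the chord is in root position.
A seventh chord in root position is figured 7/5/3, conventionally abbreviated 7.

7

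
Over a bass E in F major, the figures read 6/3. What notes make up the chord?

A third above E in this key is G.
A sixth above E in this key is C.
Together with the bass E, this spells C major in first inversion.

E, G, C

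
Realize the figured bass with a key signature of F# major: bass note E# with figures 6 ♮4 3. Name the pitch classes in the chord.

A third above E# in this key is G#.
A fourth above E# in this key is A#, made natural (A) by the ♮ figure.
A sixth above E# in this key is C#.
Together with the bass E#, this spells A augmented major seventh in second inversion.

E#, G#, A, C#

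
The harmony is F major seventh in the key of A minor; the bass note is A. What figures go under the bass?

A is the third of F major seventh, so the chord is in first inversion.
A seventh chord in first inversion is figured 6/5/3, conventionally abbreviated 6/5.

6/5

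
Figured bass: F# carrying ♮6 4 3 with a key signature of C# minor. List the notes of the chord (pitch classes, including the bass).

A third above F# in this key is A.
A fourth above F# in this key is B.
A sixth above F# in this key is D#, made natural (D) by the ♮ figure.
Together with the bass F#, this spells B minor seventh in second inversion.

F#, A, B, D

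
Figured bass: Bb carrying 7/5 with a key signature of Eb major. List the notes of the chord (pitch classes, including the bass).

Bb, D, F, Ab

The written figures 7/5 are shorthand for 7/5/3: the 3 is implied.
A third above Bb in this key is D.
A fifth above Bb in this key is F.
A seventh above Bb in this key is Ab.
Together with the bass Bb, this spells Bb dominant seventh in root position.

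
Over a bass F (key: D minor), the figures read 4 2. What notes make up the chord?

The written figures 4 2 are shorthand for 6/4/2: the 6 is implied.
A second above F in this key is G.
A fourth above F in this key is Bb.
A sixth above F in this key is D.
Together with the bass F, this spells G minor seventh in third inversion.

F, G, Bb, D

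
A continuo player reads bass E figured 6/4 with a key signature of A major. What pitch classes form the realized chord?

A fourth above E in this key is A.
A sixth above E in this key is C#.
Together with the bass E, this spells A major in second inversion.

E, A, C#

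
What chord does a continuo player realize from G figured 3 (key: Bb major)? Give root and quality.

The figures 3 indicate a triad in root position.
In root position the bass is the root, so the root is G.
The chord tones are G, Bb, D, giving G minor.

G minor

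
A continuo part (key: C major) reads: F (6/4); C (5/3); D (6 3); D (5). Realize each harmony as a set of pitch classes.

F, B, D | C, E, G | D, F, B | D, F, A

F (6/4): F, B, D.
C (5/3): C, E, G.
D (6/3): D, F, B.
D (5/3): D, F, A.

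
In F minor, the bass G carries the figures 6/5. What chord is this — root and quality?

Eb dominant seventh

The figures 6/5 indicate a seventh chord in first inversion.
In first inversion the root lies a sixth above the bass: a sixth above G in F minor is Eb.
The chord tones are G, Bb, Db, Eb, giving Eb dominant seventh.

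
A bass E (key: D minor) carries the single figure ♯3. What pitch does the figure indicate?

G#

Counting 2 letter steps above E lands on G; in D minor, that letter is G.
The #3 figure raises it a semitone, giving G#.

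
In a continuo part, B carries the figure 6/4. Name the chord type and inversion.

triad, second inversion

Intervals of 6/4 above the bass form a triad; the bass is the fifth, so this is second inversion.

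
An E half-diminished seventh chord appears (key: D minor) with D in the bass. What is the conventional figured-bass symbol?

D is the seventh of E half-diminished seventh, so the chord is in third inversion.
A seventh chord in third inversion is figured 6/4/2, conventionally abbreviated 4/2.

4/2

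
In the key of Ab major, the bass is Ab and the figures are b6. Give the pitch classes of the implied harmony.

The written figures b6 are shorthand for 6/3: the 3 is implied.
A third above Ab in this key is C.
A sixth above Ab in this key is F, lowered to Fb by the flat.
Together with the bass Ab, this spells Fb augmented in first inversion.

Ab, C, Fb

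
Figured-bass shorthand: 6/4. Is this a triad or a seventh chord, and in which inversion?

triad, second inversion

Intervals of 6/4 above the bass form a triad; the bass is the fifth, so this is second inversion.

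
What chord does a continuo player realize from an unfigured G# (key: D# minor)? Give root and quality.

An unfigured bass indicates a triad in root position.
In root position the bass is the root, so the root is G#.
The chord tones are G#, B, D#, giving G# minor.

G# minor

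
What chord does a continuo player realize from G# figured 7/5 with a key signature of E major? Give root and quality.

The figures 7/5 indicate a seventh chord in root position.
In root position the bass is the root, so the root is G#.
The chord tones are G#, B, D#, F#, giving G# minor seventh.

G# minor seventh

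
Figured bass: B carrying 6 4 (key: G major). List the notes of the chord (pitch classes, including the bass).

A fourth above B in this key is E.
A sixth above B in this key is G.
Together with the bass B, this spells E minor in second inversion.

B, E, G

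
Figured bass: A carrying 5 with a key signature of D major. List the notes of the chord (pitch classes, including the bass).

The written figures 5 are shorthand for 5/3: the 3 is implied.
A third above A in this key is C#.
A fifth above A in this key is E.
Together with the bass A, this spells A major in root position.

A, C#, E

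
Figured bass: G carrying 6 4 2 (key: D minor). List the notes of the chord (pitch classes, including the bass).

G, A, C, E

A second above G in this key is A.
A fourth above G in this key is C.
A sixth above G in this key is E.
Together with the bass G, this spells A minor seventh in third inversion.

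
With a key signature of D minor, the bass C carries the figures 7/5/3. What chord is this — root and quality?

The figures 7/5/3 indicate a seventh chord in root position.
In root position the bass is the root, so the root is C.
The chord tones are C, E, G, Bb, giving C dominant seventh.

C dominant seventh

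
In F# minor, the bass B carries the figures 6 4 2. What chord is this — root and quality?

The figures 6 4 2 indicate a seventh chord in third inversion.
In third inversion the root lies a second above the bass: a second above B in F# minor is C#.
The chord tones are B, C#, E, G#, giving C# minor seventh.

C# minor seventh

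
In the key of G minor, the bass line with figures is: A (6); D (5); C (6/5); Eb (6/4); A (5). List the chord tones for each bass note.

A (6/3): A, C, F.
D (5/3): D, F, A.
C (6/5/3): C, Eb, G, A.
Eb (6/4): Eb, A, C.
A (5/3): A, C, Eb.

A, C, F | D, F, A | C, Eb, G, A | Eb, A, C | A, C, Eb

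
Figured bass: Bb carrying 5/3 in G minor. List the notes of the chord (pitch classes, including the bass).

Bb, D, F

A third above Bb in this key is D.
A fifth above Bb in this key is F.
Together with the bass Bb, this spells Bb major in root position.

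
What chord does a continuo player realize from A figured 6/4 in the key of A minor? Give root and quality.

D minor

The figures 6/4 indicate a triad in second inversion.
In second inversion the root lies a fourth above the bass: a fourth above A in A minor is D.
The chord tones are A, D, F, giving D minor.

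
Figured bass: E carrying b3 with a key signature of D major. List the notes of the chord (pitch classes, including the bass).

E, Gb, B

The written figures b3 are shorthand for 5/3: the 5 is implied.
A third above E in this key is G, lowered to Gb by the flat.
A fifth above E in this key is B.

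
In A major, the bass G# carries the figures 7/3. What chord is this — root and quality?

G# half-diminished seventh

The figures 7/3 indicate a seventh chord in root position.
In root position the bass is the root, so the root is G#.
The chord tones are G#, B, D, F#, giving G# half-diminished seventh.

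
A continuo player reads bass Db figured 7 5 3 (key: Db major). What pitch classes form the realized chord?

Db, F, Ab, C

A third above Db in this key is F.
A fifth above Db in this key is Ab.
A seventh above Db in this key is C.
Together with the bass Db, this spells Db major seventh in root position.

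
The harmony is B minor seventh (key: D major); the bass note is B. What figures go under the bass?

7

B is the root of B minor seventh, so the chord is in root position.
A seventh chord in root position is figured 7/5/3, conventionally abbreviated 7.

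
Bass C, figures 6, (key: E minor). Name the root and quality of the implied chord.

The figures 6 indicate a triad in first inversion.
In first inversion the root lies a sixth above the bass: a sixth above C in E minor is A.
The chord tones are C, E, A, giving A minor.

A minor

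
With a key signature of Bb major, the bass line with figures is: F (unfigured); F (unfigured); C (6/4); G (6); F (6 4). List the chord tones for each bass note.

F (5/3): F, A, C.
F (5/3): F, A, C.
C (6/4): C, F, A.
G (6/3): G, Bb, Eb.
F (6/4): F, Bb, D.

F, A, C | F, A, C | C, F, A | G, Bb, Eb | F, Bb, D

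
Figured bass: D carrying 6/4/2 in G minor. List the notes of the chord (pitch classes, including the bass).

A second above D in this key is Eb.
A fourth above D in this key is G.
A sixth above D in this key is Bb.
Together with the bass D, this spells Eb major seventh in third inversion.

D, Eb, G, Bb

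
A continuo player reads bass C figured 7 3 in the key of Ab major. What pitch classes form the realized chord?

The written figures 7 3 are shorthand for 7/5/3: the 5 is implied.
A third above C in this key is Eb.
A fifth above C in this key is G.
A seventh above C in this key is Bb.
Together with the bass C, this spells C minor seventh in root position.

C, Eb, G, Bb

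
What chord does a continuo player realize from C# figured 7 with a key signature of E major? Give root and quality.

C# minor seventh

The figures 7 indicate a seventh chord in root position.
In root position the bass is the root, so the root is C#.
The chord tones are C#, E, G#, B, giving C# minor seventh.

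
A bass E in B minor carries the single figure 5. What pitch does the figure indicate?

B

Counting 4 letter steps above E lands on B; in B minor, that letter is B.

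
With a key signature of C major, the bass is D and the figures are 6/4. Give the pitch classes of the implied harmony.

A fourth above D in this key is G.
A sixth above D in this key is B.
Together with the bass D, this spells G major in second inversion.

D, G, B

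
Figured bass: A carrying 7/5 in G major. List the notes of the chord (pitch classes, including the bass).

The written figures 7/5 are shorthand for 7/5/3: the 3 is implied.
A third above A in this key is C.
A fifth above A in this key is E.
A seventh above A in this key is G.
Together with the bass A, this spells A minor seventh in root position.

A, C, E, G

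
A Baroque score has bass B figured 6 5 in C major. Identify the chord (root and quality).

G dominant seventh

The figures 6 5 indicate a seventh chord in first inversion.
In first inversion the root lies a sixth above the bass: a sixth above B in C major is G.
The chord tones are B, D, F, G, giving G dominant seventh.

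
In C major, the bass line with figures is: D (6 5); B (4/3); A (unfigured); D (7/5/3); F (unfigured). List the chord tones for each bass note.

D, F, A, B | B, D, E, G | A, C, E | D, F, A, C | F, A, C

D (6/5/3): D, F, A, B.
B (6/4/3): B, D, E, G.
A (5/3): A, C, E.
D (7/5/3): D, F, A, C.
F (5/3): F, A, C.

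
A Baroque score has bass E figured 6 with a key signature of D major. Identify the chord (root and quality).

C# diminished

The figures 6 indicate a triad in first inversion.
In first inversion the root lies a sixth above the bass: a sixth above E in D major is C#.
The chord tones are E, G, C#, giving C# diminished.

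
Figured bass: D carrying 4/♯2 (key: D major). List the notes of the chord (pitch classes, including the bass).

D, E#, G, B

The written figures 4/♯2 are shorthand for 6/4/2: the 6 is implied.
A second above D in this key is E, raised to E# by the sharp.
A fourth above D in this key is G.
A sixth above D in this key is B.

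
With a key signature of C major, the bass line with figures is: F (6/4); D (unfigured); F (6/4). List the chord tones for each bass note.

F (6/4): F, B, D.
D (5/3): D, F, A.
F (6/4): F, B, D.

F, B, D | D, F, A | F, B, D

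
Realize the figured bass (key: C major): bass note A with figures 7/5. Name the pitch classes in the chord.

A, C, E, G

The written figures 7/5 are shorthand for 7/5/3: the 3 is implied.
A third above A in this key is C.
A fifth above A in this key is E.
A seventh above A in this key is G.
Together with the bass A, this spells A minor seventh in root position.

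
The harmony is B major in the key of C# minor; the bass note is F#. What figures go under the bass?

F# is the fifth of B major, so the chord is in second inversion.
A triad in second inversion is figured 6/4, conventionally abbreviated 6/4.

6/4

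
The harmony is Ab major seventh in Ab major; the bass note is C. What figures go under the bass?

C is the third of Ab major seventh, so the chord is in first inversion.
A seventh chord in first inversion is figured 6/5/3, conventionally abbreviated 6/5.

6/5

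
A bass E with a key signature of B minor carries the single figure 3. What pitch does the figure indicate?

Counting 2 letter steps above E lands on G; in B minor, that letter is G.

G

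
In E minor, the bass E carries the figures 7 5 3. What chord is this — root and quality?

E minor seventh

The figures 7 5 3 indicate a seventh chord in root position.
In root position the bass is the root, so the root is E.
The chord tones are E, G, B, D, giving E minor seventh.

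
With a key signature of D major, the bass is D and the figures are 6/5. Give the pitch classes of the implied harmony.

The written figures 6/5 are shorthand for 6/5/3: the 3 is implied.
A third above D in this key is F#.
A fifth above D in this key is A.
A sixth above D in this key is B.
Together with the bass D, this spells B minor seventh in first inversion.

D, F#, A, B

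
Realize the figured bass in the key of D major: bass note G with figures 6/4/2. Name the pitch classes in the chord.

G, A, C#, E

A second above G in this key is A.
A fourth above G in this key is C#.
A sixth above G in this key is E.
Together with the bass G, this spells A dominant seventh in third inversion.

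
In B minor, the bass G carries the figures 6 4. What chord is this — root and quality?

The figures 6 4 indicate a triad in second inversion.
In second inversion the root lies a fourth above the bass: a fourth above G in B minor is C#.
The chord tones are G, C#, E, giving C# diminished.

C# diminished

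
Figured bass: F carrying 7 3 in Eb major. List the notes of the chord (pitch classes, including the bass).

F, Ab, C, Eb

The written figures 7 3 are shorthand for 7/5/3: the 5 is implied.
A third above F in this key is Ab.
A fifth above F in this key is C.
A seventh above F in this key is Eb.
Together with the bass F, this spells F minor seventh in root position.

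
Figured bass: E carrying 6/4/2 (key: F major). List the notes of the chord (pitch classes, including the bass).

E, F, A, C

A second above E in this key is F.
A fourth above E in this key is A.
A sixth above E in this key is C.
Together with the bass E, this spells F major seventh in third inversion.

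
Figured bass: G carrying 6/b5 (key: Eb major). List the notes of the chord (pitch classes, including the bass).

G, Bb, Db, Eb

The written figures 6/b5 are shorthand for 6/5/3: the 3 is implied.
A third above G in this key is Bb.
A fifth above G in this key is D, lowered to Db by the flat.
A sixth above G in this key is Eb.
Together with the bass G, this spells Eb dominant seventh in first inversion.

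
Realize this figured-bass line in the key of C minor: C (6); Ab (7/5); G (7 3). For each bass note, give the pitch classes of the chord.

C (6/3): C, Eb, Ab.
Ab (7/5/3): Ab, C, Eb, G.
G (7/5/3): G, Bb, D, F.

C, Eb, Ab | Ab, C, Eb, G | G, Bb, D, F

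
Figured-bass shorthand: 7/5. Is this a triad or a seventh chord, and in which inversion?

7/5 is shorthand for 7/5/3.
Intervals of 7/5/3 above the bass form a seventh chord; the bass is the root, so this is root position.

seventh chord, root position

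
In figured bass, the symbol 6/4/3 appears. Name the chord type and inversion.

Intervals of 6/4/3 above the bass form a seventh chord; the bass is the fifth, so this is second inversion.

seventh chord, second inversion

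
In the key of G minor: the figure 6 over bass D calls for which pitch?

Bb

Counting 5 letter steps above D lands on B; in G minor, that letter is Bb.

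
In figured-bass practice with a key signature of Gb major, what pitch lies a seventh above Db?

Counting 6 letter steps above Db lands on C; in Gb major, that letter is Cb.

Cb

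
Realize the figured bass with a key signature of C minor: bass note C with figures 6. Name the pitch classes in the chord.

C, Eb, Ab

The written figures 6 are shorthand for 6/3: the 3 is implied.
A third above C in this key is Eb.
A sixth above C in this key is Ab.
Together with the bass C, this spells Ab major in first inversion.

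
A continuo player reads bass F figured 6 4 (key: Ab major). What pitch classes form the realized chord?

A fourth above F in this key is Bb.
A sixth above F in this key is Db.
Together with the bass F, this spells Bb minor in second inversion.

F, Bb, Db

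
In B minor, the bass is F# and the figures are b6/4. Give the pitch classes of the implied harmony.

A fourth above F# in this key is B.
A sixth above F# in this key is D, lowered to Db by the flat.

F#, B, Db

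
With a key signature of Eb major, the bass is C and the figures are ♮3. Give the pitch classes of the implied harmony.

C, E, G

The written figures ♮3 are shorthand for 5/3: the 5 is implied.
A third above C in this key is Eb, made natural (E) by the ♮ figure.
A fifth above C in this key is G.
Together with the bass C, this spells C major in root position.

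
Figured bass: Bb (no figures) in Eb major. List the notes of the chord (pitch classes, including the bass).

An unfigured bass implies 5/3.
A third above Bb in this key is D.
A fifth above Bb in this key is F.
Together with the bass Bb, this spells Bb major in root position.

Bb, D, F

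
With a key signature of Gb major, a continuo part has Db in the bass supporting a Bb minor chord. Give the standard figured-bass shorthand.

6

Db is the third of Bb minor, so the chord is in first inversion.
A triad in first inversion is figured 6/3, conventionally abbreviated 6.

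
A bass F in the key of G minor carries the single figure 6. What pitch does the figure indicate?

Counting 5 letter steps above F lands on D; in G minor, that letter is D.

D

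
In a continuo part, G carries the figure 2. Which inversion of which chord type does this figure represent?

2 is shorthand for 6/4/2.
Intervals of 6/4/2 above the bass form a seventh chord; the bass is the seventh, so this is third inversion.

seventh chord, third inversion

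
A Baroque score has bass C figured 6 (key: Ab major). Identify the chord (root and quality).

Ab major

The figures 6 indicate a triad in first inversion.
In first inversion the root lies a sixth above the bass: a sixth above C in Ab major is Ab.
The chord tones are C, Eb, Ab, giving Ab major.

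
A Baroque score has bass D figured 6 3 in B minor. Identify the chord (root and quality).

The figures 6 3 indicate a triad in first inversion.
In first inversion the root lies a sixth above the bass: a sixth above D in B minor is B.
The chord tones are D, F#, B, giving B minor.

B minor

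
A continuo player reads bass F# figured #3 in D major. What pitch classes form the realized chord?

The written figures #3 are shorthand for 5/3: the 5 is implied.
A third above F# in this key is A, raised to A# by the sharp.
A fifth above F# in this key is C#.
Together with the bass F#, this spells F# major in root position.

F#, A#, C#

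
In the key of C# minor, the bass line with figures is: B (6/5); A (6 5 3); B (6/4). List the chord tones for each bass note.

B, D#, F#, G# | A, C#, E, F# | B, E, G#

B (6/5/3): B, D#, F#, G#.
A (6/5/3): A, C#, E, F#.
B (6/4): B, E, G#.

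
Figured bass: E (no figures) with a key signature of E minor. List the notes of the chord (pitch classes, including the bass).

E, G, B

An unfigured bass implies 5/3.
A third above E in this key is G.
A fifth above E in this key is B.
Together with the bass E, this spells E minor in root position.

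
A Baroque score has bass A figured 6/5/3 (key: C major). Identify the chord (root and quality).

F major seventh

The figures 6/5/3 indicate a seventh chord in first inversion.
In first inversion the root lies a sixth above the bass: a sixth above A in C major is F.
The chord tones are A, C, E, F, giving F major seventh.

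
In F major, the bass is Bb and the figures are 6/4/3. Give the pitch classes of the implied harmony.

Bb, D, E, G

A third above Bb in this key is D.
A fourth above Bb in this key is E.
A sixth above Bb in this key is G.
Together with the bass Bb, this spells E half-diminished seventh in second inversion.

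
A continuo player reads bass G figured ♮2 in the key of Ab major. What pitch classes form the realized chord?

The written figures ♮2 are shorthand for 6/4/2: the 6/4 are implied.
A second above G in this key is Ab, made natural (A) by the ♮ figure.
A fourth above G in this key is C.
A sixth above G in this key is Eb.
Together with the bass G, this spells A half-diminished seventh in third inversion.

G, A, C, Eb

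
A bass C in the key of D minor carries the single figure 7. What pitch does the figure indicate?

Counting 6 letter steps above C lands on B; in D minor, that letter is Bb.

Bb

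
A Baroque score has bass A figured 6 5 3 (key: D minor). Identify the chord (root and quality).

The figures 6 5 3 indicate a seventh chord in first inversion.
In first inversion the root lies a sixth above the bass: a sixth above A in D minor is F.
The chord tones are A, C, E, F, giving F major seventh.

F major seventh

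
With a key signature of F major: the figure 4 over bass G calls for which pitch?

Counting 3 letter steps above G lands on C; in F major, that letter is C.

C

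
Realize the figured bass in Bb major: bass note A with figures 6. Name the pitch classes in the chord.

A, C, F

The written figures 6 are shorthand for 6/3: the 3 is implied.
A third above A in this key is C.
A sixth above A in this key is F.
Together with the bass A, this spells F major in first inversion.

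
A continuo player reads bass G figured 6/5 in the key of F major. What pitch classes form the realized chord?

The written figures 6/5 are shorthand for 6/5/3: the 3 is implied.
A third above G in this key is Bb.
A fifth above G in this key is D.
A sixth above G in this key is E.
Together with the bass G, this spells E half-diminished seventh in first inversion.

G, Bb, D, E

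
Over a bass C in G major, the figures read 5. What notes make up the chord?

The written figures 5 are shorthand for 5/3: the 3 is implied.
A third above C in this key is E.
A fifth above C in this key is G.
Together with the bass C, this spells C major in root position.

C, E, G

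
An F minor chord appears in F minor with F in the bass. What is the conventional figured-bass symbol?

F is the root of F minor, so the chord is in root position.
A triad in root position is figured 5/3, conventionally abbreviated (no figures — root-position triad).

no figures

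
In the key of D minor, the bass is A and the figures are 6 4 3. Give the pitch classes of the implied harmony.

A, C, D, F

A third above A in this key is C.
A fourth above A in this key is D.
A sixth above A in this key is F.
Together with the bass A, this spells D minor seventh in second inversion.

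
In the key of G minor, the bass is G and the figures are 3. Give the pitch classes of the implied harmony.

G, Bb, D

The written figures 3 are shorthand for 5/3: the 5 is implied.
A third above G in this key is Bb.
A fifth above G in this key is D.
Together with the bass G, this spells G minor in root position.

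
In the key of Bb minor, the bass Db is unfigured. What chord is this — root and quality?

Db major

An unfigured bass indicates a triad in root position.
In root position the bass is the root, so the root is Db.
The chord tones are Db, F, Ab, giving Db major.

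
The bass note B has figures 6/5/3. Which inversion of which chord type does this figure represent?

Intervals of 6/5/3 above the bass form a seventh chord; the bass is the third, so this is first inversion.

seventh chord, first inversion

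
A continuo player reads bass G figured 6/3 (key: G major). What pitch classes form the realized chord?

A third above G in this key is B.
A sixth above G in this key is E.
Together with the bass G, this spells E minor in first inversion.

G, B, E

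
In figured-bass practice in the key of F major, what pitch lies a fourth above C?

F

Counting 3 letter steps above C lands on F; in F major, that letter is F.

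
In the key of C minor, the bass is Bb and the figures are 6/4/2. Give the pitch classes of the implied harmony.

A second above Bb in this key is C.
A fourth above Bb in this key is Eb.
A sixth above Bb in this key is G.
Together with the bass Bb, this spells C minor seventh in third inversion.

Bb, C, Eb, G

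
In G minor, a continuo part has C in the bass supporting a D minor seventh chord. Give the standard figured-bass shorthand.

4/2

C is the seventh of D minor seventh, so the chord is in third inversion.
A seventh chord in third inversion is figured 6/4/2, conventionally abbreviated 4/2.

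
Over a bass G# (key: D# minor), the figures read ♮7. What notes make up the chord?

The written figures ♮7 are shorthand for 7/5/3: the 5/3 are implied.
A third above G# in this key is B.
A fifth above G# in this key is D#.
A seventh above G# in this key is F#, made natural (F) by the ♮ figure.

G#, B, D#, F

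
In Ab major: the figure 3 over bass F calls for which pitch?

Counting 2 letter steps above F lands on A; in Ab major, that letter is Ab.

Ab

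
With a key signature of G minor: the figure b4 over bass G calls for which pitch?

Counting 3 letter steps above G lands on C; in G minor, that letter is C.
The b4 figure lowers it a semitone, giving Cb.

Cb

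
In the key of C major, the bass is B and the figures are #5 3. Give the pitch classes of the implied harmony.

B, D, F#

A third above B in this key is D.
A fifth above B in this key is F, raised to F# by the sharp.
Together with the bass B, this spells B minor in root position.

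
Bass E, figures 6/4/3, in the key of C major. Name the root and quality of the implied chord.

The figures 6/4/3 indicate a seventh chord in second inversion.
In second inversion the root lies a fourth above the bass: a fourth above E in C major is A.
The chord tones are E, G, A, C, giving A minor seventh.

A minor seventh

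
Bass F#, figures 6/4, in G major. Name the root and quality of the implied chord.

B minor

The figures 6/4 indicate a triad in second inversion.
In second inversion the root lies a fourth above the bass: a fourth above F# in G major is B.
The chord tones are F#, B, D, giving B minor.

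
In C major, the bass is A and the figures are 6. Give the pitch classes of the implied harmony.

A, C, F

The written figures 6 are shorthand for 6/3: the 3 is implied.
A third above A in this key is C.
A sixth above A in this key is F.
Together with the bass A, this spells F major in first inversion.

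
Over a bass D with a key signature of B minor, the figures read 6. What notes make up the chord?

D, F#, B

The written figures 6 are shorthand for 6/3: the 3 is implied.
A third above D in this key is F#.
A sixth above D in this key is B.
Together with the bass D, this spells B minor in first inversion.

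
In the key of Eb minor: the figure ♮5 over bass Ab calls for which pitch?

Counting 4 letter steps above Ab lands on E; in Eb minor, that letter is Eb.
The ♮5 figure makes it natural, giving E.

E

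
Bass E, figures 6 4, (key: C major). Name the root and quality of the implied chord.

A minor

The figures 6 4 indicate a triad in second inversion.
In second inversion the root lies a fourth above the bass: a fourth above E in C major is A.
The chord tones are E, A, C, giving A minor.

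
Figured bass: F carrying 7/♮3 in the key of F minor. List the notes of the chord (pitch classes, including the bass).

The written figures 7/♮3 are shorthand for 7/5/3: the 5 is implied.
A third above F in this key is Ab, made natural (A) by the ♮ figure.
A fifth above F in this key is C.
A seventh above F in this key is Eb.
Together with the bass F, this spells F dominant seventh in root position.

F, A, C, Eb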